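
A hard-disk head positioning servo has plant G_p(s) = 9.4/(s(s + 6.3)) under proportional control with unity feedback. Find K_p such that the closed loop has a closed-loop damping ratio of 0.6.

Closed-loop characteristic equation: s² + 6.3s + K_p·9.4 = 0.
So ω_n = √(9.4K_p) and 2ζω_n = 6.3, giving ζ = 6.3/(2√(9.4K_p)).
Setting ζ = 0.6: √(9.4K_p) = 6.3/(2·0.6) = 5.25, so K_p = 27.56/9.4 = 2.93.

K_p = 2.93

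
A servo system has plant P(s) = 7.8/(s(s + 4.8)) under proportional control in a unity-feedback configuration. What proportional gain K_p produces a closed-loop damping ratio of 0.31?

Closed-loop characteristic equation: s² + 4.8s + K_p·7.8 = 0.
So ω_n = √(7.8K_p) and 2ζω_n = 4.8, giving ζ = 4.8/(2√(7.8K_p)).
Setting ζ = 0.31: √(7.8K_p) = 4.8/(2·0.31) = 7.742, so K_p = 59.94/7.8 = 7.68.

K_p = 7.68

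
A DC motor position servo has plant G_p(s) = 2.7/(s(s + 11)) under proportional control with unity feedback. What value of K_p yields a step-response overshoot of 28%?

From %OS = 100·exp(−πζ/√(1−ζ²)) = 28%, ζ = −ln(0.28)/√(π²+ln²(0.28)) = 0.3755.
Characteristic equation s² + 11s + 2.7K_p = 0 gives ζ = 11/(2√(2.7K_p)).
Setting ζ = 0.3755: √(2.7K_p) = 11/(2·0.3755) = 14.65, so K_p = 214.5/2.7 = 79.4.

K_p = 79.4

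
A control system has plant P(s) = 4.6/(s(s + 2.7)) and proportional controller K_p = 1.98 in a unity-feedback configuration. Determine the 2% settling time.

The closed-loop denominator s² + 2.7s + 9.108 gives ω_n = √9.108 = 3.018 and ζ = 2.7/(2ω_n) = 0.4473.
2% settling time T_s ≈ 4/(ζω_n) = 4/1.35 = 2.96 s.

T_s ≈ 2.96 s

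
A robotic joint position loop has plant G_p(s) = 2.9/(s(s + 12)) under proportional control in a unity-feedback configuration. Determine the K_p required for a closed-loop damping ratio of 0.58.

Closed-loop characteristic equation: s² + 12s + K_p·2.9 = 0.
So ω_n = √(2.9K_p) and 2ζω_n = 12, giving ζ = 12/(2√(2.9K_p)).
Setting ζ = 0.58: √(2.9K_p) = 12/(2·0.58) = 10.34, so K_p = 107/2.9 = 36.9.

K_p = 36.9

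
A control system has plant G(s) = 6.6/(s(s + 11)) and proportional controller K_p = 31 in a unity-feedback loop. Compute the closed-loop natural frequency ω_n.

ω_n = 14.3 rad/s

With unity feedback the closed-loop characteristic equation is s² + 11s + 31·6.6 = s² + 11s + 204.6 = 0.
So ω_n² = 204.6 ⇒ ω_n = 14.3 rad/s, and ζ = 11/(2ω_n) = 0.385.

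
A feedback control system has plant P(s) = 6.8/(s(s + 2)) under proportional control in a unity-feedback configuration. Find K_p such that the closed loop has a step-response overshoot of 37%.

K_p = 1.62

From %OS = 100·exp(−πζ/√(1−ζ²)) = 37%, ζ = −ln(0.37)/√(π²+ln²(0.37)) = 0.3017.
Characteristic equation s² + 2s + 6.8K_p = 0 gives ζ = 2/(2√(6.8K_p)).
Setting ζ = 0.3017: √(6.8K_p) = 2/(2·0.3017) = 3.314, so K_p = 10.98/6.8 = 1.62.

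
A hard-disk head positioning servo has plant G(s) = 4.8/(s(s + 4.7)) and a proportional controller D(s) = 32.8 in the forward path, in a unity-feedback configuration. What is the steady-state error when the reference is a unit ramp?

0.0299

The loop has one pole at the origin (type 1). Velocity error constant K_v = lim_{s→0} s·D(s)G(s) = 32.8·4.8/4.7 = 33.5.
Steady-state error to a unit ramp: e_ss = 1/K_v = 0.0299.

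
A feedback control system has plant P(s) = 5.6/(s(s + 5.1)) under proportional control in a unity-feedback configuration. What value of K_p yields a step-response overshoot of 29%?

K_p = 8.64

From %OS = 100·exp(−πζ/√(1−ζ²)) = 29%, ζ = −ln(0.29)/√(π²+ln²(0.29)) = 0.3666.
Characteristic equation s² + 5.1s + 5.6K_p = 0 gives ζ = 5.1/(2√(5.6K_p)).
Setting ζ = 0.3666: √(5.6K_p) = 5.1/(2·0.3666) = 6.956, so K_p = 48.38/5.6 = 8.64.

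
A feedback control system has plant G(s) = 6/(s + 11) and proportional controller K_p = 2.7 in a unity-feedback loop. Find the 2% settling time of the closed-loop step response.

T_s ≈ 0.147 s

Closed-loop transfer function: T(s) = K_p·G(s)/(1 + K_p·G(s)) = 16.2/(s + 11 + 16.2) = 16.2/(s + 27.2).
Time constant τ = 1/27.2 = 0.03676 s, so the 2% settling time is about 4τ = 0.147 s.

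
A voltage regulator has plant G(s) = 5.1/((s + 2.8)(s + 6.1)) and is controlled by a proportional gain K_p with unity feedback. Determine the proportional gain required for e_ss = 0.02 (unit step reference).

The loop is type 0, so e_ss(step) = 1/(1 + K_pos) with K_pos = K_p·G(0).
G(0) = 0.2986. Require 1/(1 + K_p·0.2986) = 0.02, so 1 + 0.2986·K_p = 50.
K_p = (50 − 1)/0.2986 = 164.

K_p = 164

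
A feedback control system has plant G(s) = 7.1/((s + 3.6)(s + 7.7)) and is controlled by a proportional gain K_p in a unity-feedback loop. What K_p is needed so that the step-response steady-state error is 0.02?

K_p = 191

For a type-0 loop with proportional control, e_ss = 1/(1 + K_p·G(0)).
G(0) = 0.2561. Require 1/(1 + K_p·0.2561) = 0.02, so 1 + 0.2561·K_p = 50.
K_p = (50 − 1)/0.2561 = 191.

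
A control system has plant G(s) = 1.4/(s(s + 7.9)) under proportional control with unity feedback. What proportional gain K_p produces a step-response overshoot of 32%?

From %OS = 100·exp(−πζ/√(1−ζ²)) = 32%, ζ = −ln(0.32)/√(π²+ln²(0.32)) = 0.341.
Characteristic equation s² + 7.9s + 1.4K_p = 0 gives ζ = 7.9/(2√(1.4K_p)).
Setting ζ = 0.341: √(1.4K_p) = 7.9/(2·0.341) = 11.58, so K_p = 134.2/1.4 = 95.9.

K_p = 95.9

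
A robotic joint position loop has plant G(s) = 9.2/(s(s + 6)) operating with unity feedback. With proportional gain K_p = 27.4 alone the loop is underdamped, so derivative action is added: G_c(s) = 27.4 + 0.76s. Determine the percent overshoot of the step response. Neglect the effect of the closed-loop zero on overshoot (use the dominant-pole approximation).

Forward path: (27.4 + 0.76s)·9.2/(s(s+6)). The closed-loop characteristic equation is s² + (6 + 9.2·0.76)s + 9.2·27.4 = 0.
That is s² + 12.99s + 252.1 = 0, so ω_n = 15.88 rad/s and ζ = 12.99/(2·15.88) = 0.4091.
%OS = 100·exp(−πζ/√(1−ζ²)) = 24.4%.

24.4%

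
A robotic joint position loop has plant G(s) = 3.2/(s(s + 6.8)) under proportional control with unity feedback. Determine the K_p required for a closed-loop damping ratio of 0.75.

K_p = 6.42

Closed-loop characteristic equation: s² + 6.8s + K_p·3.2 = 0.
So ω_n = √(3.2K_p) and 2ζω_n = 6.8, giving ζ = 6.8/(2√(3.2K_p)).
Setting ζ = 0.75: √(3.2K_p) = 6.8/(2·0.75) = 4.533, so K_p = 20.55/3.2 = 6.42.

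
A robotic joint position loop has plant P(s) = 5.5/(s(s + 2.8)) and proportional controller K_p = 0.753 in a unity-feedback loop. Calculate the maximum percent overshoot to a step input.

5.09%

The closed-loop denominator s² + 2.8s + 4.141 gives ω_n = √4.141 = 2.035 and ζ = 2.8/(2ω_n) = 0.6879.
%OS = 100·exp(−πζ/√(1−ζ²)) = 100·exp(−π·0.6879/√0.5267) = 5.09%.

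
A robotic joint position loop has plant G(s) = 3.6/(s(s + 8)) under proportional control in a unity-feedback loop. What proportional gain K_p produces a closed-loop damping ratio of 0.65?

K_p = 10.5

Closed-loop characteristic equation: s² + 8s + K_p·3.6 = 0.
So ω_n = √(3.6K_p) and 2ζω_n = 8, giving ζ = 8/(2√(3.6K_p)).
Setting ζ = 0.65: √(3.6K_p) = 8/(2·0.65) = 6.154, so K_p = 37.87/3.6 = 10.5.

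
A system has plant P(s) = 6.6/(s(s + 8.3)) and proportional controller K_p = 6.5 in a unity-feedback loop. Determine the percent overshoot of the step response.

The closed-loop denominator s² + 8.3s + 42.9 gives ω_n = √42.9 = 6.55 and ζ = 8.3/(2ω_n) = 0.6336.
%OS = 100·exp(−πζ/√(1−ζ²)) = 100·exp(−π·0.6336/√0.5985) = 7.63%.

7.63%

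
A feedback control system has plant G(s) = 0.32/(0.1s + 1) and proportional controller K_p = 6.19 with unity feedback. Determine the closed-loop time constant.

Closed loop: T(s) = K_p·G/(1+K_p·G) = 1.981/(0.1s + 1 + 1.981), with pole at s = −(1 + 1.981)/0.1 = −29.81.
Closed-loop time constant τ = 1/29.81 = 0.0335 s.

τ = 0.0335 s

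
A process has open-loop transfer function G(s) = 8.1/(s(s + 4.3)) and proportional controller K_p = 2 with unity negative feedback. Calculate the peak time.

T_p = 0.923 s

Closed-loop characteristic equation: s² + 4.3s + 16.2 = 0, so ω_n = 4.025 rad/s and ζ = 4.3/(2·4.025) = 0.5342.
Damped frequency ω_d = ω_n√(1−ζ²) = 3.403 rad/s, so peak time T_p = π/ω_d = 0.923 s.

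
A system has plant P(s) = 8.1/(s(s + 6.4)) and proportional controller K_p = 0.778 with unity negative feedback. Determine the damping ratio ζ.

ζ = 1.27

With unity feedback the closed-loop characteristic equation is s² + 6.4s + 0.778·8.1 = s² + 6.4s + 6.302 = 0.
So ω_n² = 6.302 ⇒ ω_n = 2.51 rad/s, and ζ = 6.4/(2ω_n) = 1.27.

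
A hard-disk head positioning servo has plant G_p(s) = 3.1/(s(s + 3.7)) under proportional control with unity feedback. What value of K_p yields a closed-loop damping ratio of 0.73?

Closed-loop characteristic equation: s² + 3.7s + K_p·3.1 = 0.
So ω_n = √(3.1K_p) and 2ζω_n = 3.7, giving ζ = 3.7/(2√(3.1K_p)).
Setting ζ = 0.73: √(3.1K_p) = 3.7/(2·0.73) = 2.534, so K_p = 6.422/3.1 = 2.07.

K_p = 2.07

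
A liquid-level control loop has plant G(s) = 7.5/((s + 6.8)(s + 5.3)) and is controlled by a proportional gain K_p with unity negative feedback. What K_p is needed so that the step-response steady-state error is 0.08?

K_p = 55.3

The loop is type 0, so e_ss(step) = 1/(1 + K_pos) with K_pos = K_p·G(0).
G(0) = 0.2081. Require 1/(1 + K_p·0.2081) = 0.08, so 1 + 0.2081·K_p = 12.5.
K_p = (12.5 − 1)/0.2081 = 55.3.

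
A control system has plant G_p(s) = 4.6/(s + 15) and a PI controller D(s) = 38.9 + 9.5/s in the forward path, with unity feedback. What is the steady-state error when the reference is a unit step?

0

The open loop D(s)G_p(s) has a pole at the origin (type 1), so the static position error constant is infinite and e_ss = 1/(1+∞) = 0.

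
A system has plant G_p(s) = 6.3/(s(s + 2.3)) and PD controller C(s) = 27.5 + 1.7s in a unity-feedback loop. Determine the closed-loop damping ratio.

Forward path: (27.5 + 1.7s)·6.3/(s(s+2.3)). The closed-loop characteristic equation is s² + (2.3 + 6.3·1.7)s + 6.3·27.5 = 0.
That is s² + 13.01s + 173.2 = 0, so ω_n = 13.16 rad/s and ζ = 13.01/(2·13.16) = 0.4942.

ζ = 0.494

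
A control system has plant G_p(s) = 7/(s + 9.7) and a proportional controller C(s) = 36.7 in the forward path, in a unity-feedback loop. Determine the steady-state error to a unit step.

The loop is type 0. Static position error constant K_pos = C(0)·G_p(0) = 36.7·0.7216 = 26.48.
Steady-state error to a unit step: e_ss = 1/(1+K_pos) = 1/27.48 = 0.0364.

0.0364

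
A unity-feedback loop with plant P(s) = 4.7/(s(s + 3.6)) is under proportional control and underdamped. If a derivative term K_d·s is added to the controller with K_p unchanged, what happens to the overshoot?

decrease

The derivative term adds K·K_d to the s-coefficient of the characteristic equation, raising 2ζω_n while ω_n is unchanged; ζ increases, so overshoot decreases.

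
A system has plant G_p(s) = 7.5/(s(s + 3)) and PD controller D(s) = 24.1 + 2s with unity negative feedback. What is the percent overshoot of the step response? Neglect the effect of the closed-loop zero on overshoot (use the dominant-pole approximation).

5.9%

Forward path: (24.1 + 2s)·7.5/(s(s+3)). The closed-loop characteristic equation is s² + (3 + 7.5·2)s + 7.5·24.1 = 0.
That is s² + 18s + 180.8 = 0, so ω_n = 13.44 rad/s and ζ = 18/(2·13.44) = 0.6694.
%OS = 100·exp(−πζ/√(1−ζ²)) = 5.9%.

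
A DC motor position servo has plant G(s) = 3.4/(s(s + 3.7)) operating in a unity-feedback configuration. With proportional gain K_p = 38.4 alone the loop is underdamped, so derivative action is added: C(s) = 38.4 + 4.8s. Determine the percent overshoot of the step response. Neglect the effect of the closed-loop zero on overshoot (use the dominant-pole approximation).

Forward path: (38.4 + 4.8s)·3.4/(s(s+3.7)). The closed-loop characteristic equation is s² + (3.7 + 3.4·4.8)s + 3.4·38.4 = 0.
That is s² + 20.02s + 130.6 = 0, so ω_n = 11.43 rad/s and ζ = 20.02/(2·11.43) = 0.8761.
%OS = 100·exp(−πζ/√(1−ζ²)) = 0.332%.

0.332%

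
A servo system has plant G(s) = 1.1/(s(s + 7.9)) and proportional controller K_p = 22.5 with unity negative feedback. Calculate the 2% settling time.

T_s ≈ 1.01 s

Closed-loop characteristic equation: s² + 7.9s + 24.75 = 0, so ω_n = 4.975 rad/s and ζ = 7.9/(2·4.975) = 0.794.
2% settling time T_s ≈ 4/(ζω_n) = 4/3.95 = 1.01 s.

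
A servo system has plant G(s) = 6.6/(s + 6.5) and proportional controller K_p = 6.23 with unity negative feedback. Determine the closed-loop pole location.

Closed-loop transfer function: T(s) = K_p·G(s)/(1 + K_p·G(s)) = 41.12/(s + 6.5 + 41.12) = 41.12/(s + 47.62).
The closed-loop pole is at s = −47.62.

s = -47.62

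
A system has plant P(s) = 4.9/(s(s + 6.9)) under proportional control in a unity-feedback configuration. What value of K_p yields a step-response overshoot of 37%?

From %OS = 100·exp(−πζ/√(1−ζ²)) = 37%, ζ = −ln(0.37)/√(π²+ln²(0.37)) = 0.3017.
Characteristic equation s² + 6.9s + 4.9K_p = 0 gives ζ = 6.9/(2√(4.9K_p)).
Setting ζ = 0.3017: √(4.9K_p) = 6.9/(2·0.3017) = 11.43, so K_p = 130.7/4.9 = 26.7.

K_p = 26.7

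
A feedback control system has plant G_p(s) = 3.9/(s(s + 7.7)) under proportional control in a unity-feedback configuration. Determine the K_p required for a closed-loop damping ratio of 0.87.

K_p = 5.02

Closed-loop characteristic equation: s² + 7.7s + K_p·3.9 = 0.
So ω_n = √(3.9K_p) and 2ζω_n = 7.7, giving ζ = 7.7/(2√(3.9K_p)).
Setting ζ = 0.87: √(3.9K_p) = 7.7/(2·0.87) = 4.425, so K_p = 19.58/3.9 = 5.02.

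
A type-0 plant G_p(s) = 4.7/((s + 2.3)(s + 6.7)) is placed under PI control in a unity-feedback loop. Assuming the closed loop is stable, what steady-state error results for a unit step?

The PI controller's integrator makes the forward path type 1, so e_ss to a step is zero.

0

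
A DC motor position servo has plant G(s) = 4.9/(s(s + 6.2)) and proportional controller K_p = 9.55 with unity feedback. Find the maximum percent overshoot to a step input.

20.2%

Closed-loop characteristic equation: s² + 6.2s + 46.8 = 0, so ω_n = 6.841 rad/s and ζ = 6.2/(2·6.841) = 0.4532.
%OS = 100·exp(−πζ/√(1−ζ²)) = 100·exp(−π·0.4532/√0.7946) = 20.2%.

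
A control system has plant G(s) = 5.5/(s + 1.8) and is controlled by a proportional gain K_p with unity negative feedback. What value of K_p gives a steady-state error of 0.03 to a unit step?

For a type-0 loop with proportional control, e_ss = 1/(1 + K_p·G(0)).
G(0) = 3.056. Require 1/(1 + K_p·3.056) = 0.03, so 1 + 3.056·K_p = 33.33.
K_p = (33.33 − 1)/3.056 = 10.6.

K_p = 10.6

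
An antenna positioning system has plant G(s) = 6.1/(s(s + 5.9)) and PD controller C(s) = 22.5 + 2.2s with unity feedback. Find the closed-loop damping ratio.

Forward path: (22.5 + 2.2s)·6.1/(s(s+5.9)). The closed-loop characteristic equation is s² + (5.9 + 6.1·2.2)s + 6.1·22.5 = 0.
That is s² + 19.32s + 137.2 = 0, so ω_n = 11.72 rad/s and ζ = 19.32/(2·11.72) = 0.8246.

ζ = 0.825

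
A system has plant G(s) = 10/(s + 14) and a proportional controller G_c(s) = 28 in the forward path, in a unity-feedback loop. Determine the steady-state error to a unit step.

The loop is type 0. Static position error constant K_pos = G_c(0)·G(0) = 28·0.7143 = 20.
Steady-state error to a unit step: e_ss = 1/(1+K_pos) = 1/21 = 0.0476.

0.0476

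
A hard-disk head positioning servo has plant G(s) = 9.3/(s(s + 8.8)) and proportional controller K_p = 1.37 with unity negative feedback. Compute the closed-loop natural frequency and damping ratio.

1 + K_p·G(s) = 0 gives s² + 8.8s + 12.74 = 0.
So ω_n² = 12.74 ⇒ ω_n = 3.569 rad/s, and ζ = 8.8/(2ω_n) = 1.23.

ω_n = 3.57 rad/s, ζ = 1.23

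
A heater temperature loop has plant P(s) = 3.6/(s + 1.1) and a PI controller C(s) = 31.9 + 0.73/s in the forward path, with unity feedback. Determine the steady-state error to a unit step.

0

The open loop C(s)P(s) has a pole at the origin (type 1), so the static position error constant is infinite and e_ss = 1/(1+∞) = 0.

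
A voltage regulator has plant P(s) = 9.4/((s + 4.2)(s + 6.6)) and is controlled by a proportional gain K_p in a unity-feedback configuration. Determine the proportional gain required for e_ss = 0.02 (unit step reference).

K_p = 144

For a type-0 loop with proportional control, e_ss = 1/(1 + K_p·P(0)).
P(0) = 0.3391. Require 1/(1 + K_p·0.3391) = 0.02, so 1 + 0.3391·K_p = 50.
K_p = (50 − 1)/0.3391 = 144.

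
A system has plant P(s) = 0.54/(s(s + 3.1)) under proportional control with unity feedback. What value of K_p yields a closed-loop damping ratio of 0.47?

Closed-loop characteristic equation: s² + 3.1s + K_p·0.54 = 0.
So ω_n = √(0.54K_p) and 2ζω_n = 3.1, giving ζ = 3.1/(2√(0.54K_p)).
Setting ζ = 0.47: √(0.54K_p) = 3.1/(2·0.47) = 3.298, so K_p = 10.88/0.54 = 20.1.

K_p = 20.1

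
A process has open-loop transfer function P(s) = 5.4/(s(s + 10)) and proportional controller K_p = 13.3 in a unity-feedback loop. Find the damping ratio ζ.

ζ = 0.59

With unity feedback the closed-loop characteristic equation is s² + 10s + 13.3·5.4 = s² + 10s + 71.82 = 0.
So ω_n² = 71.82 ⇒ ω_n = 8.475 rad/s, and ζ = 10/(2ω_n) = 0.59.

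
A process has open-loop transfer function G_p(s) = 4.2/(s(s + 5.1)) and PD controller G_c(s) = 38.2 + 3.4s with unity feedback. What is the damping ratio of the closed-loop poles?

ζ = 0.765

Forward path: (38.2 + 3.4s)·4.2/(s(s+5.1)). The closed-loop characteristic equation is s² + (5.1 + 4.2·3.4)s + 4.2·38.2 = 0.
That is s² + 19.38s + 160.4 = 0, so ω_n = 12.67 rad/s and ζ = 19.38/(2·12.67) = 0.765.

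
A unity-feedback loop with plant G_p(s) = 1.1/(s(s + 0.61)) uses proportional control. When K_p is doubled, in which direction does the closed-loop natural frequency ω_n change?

ω_n = √(1.1·K_p), which grows with K_p.

increase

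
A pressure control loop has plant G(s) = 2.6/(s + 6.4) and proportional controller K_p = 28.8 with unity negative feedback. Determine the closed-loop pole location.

Closed-loop transfer function: T(s) = K_p·G(s)/(1 + K_p·G(s)) = 74.88/(s + 6.4 + 74.88) = 74.88/(s + 81.28).
The closed-loop pole is at s = −81.28.

s = -81.28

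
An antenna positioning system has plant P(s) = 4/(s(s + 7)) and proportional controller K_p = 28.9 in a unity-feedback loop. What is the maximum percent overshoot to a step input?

33.9%

Closed-loop characteristic equation: s² + 7s + 115.6 = 0, so ω_n = 10.75 rad/s and ζ = 7/(2·10.75) = 0.3255.
%OS = 100·exp(−πζ/√(1−ζ²)) = 100·exp(−π·0.3255/√0.894) = 33.9%.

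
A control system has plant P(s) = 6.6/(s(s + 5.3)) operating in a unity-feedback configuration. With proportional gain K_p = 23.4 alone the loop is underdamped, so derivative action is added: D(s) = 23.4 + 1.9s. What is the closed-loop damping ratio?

ζ = 0.718

Forward path: (23.4 + 1.9s)·6.6/(s(s+5.3)). The closed-loop characteristic equation is s² + (5.3 + 6.6·1.9)s + 6.6·23.4 = 0.
That is s² + 17.84s + 154.4 = 0, so ω_n = 12.43 rad/s and ζ = 17.84/(2·12.43) = 0.7178.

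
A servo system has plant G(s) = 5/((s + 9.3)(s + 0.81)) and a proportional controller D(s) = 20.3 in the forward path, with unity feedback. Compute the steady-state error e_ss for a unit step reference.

0.0691

The loop is type 0. Static position error constant K_pos = D(0)·G(0) = 20.3·0.6637 = 13.47.
Steady-state error to a unit step: e_ss = 1/(1+K_pos) = 1/14.47 = 0.0691.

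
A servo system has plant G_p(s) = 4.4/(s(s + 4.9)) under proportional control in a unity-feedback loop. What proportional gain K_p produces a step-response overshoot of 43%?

K_p = 20.3

From %OS = 100·exp(−πζ/√(1−ζ²)) = 43%, ζ = −ln(0.43)/√(π²+ln²(0.43)) = 0.2594.
Characteristic equation s² + 4.9s + 4.4K_p = 0 gives ζ = 4.9/(2√(4.4K_p)).
Setting ζ = 0.2594: √(4.4K_p) = 4.9/(2·0.2594) = 9.443, so K_p = 89.17/4.4 = 20.3.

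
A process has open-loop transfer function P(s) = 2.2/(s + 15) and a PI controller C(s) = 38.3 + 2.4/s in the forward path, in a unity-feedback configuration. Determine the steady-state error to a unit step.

0

The open loop C(s)P(s) has a pole at the origin (type 1), so the static position error constant is infinite and e_ss = 1/(1+∞) = 0.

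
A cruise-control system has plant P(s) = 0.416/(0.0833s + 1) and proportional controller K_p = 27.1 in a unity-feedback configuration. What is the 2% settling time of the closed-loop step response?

T_s ≈ 0.0271 s

Closed loop: T(s) = K_p·P/(1+K_p·P) = 11.27/(0.0833s + 1 + 11.27), with pole at s = −(1 + 11.27)/0.0833 = −147.3.
τ = 1/147.3 = 0.006787 s, so 2% settling time ≈ 4τ = 0.0271 s.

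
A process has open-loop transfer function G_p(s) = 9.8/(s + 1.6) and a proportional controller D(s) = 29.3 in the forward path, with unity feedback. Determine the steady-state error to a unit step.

The loop is type 0. Static position error constant K_pos = D(0)·G_p(0) = 29.3·6.125 = 179.5.
Steady-state error to a unit step: e_ss = 1/(1+K_pos) = 1/180.5 = 0.00554.

0.00554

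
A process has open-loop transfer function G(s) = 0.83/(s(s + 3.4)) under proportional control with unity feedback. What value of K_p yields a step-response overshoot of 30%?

From %OS = 100·exp(−πζ/√(1−ζ²)) = 30%, ζ = −ln(0.3)/√(π²+ln²(0.3)) = 0.3579.
Characteristic equation s² + 3.4s + 0.83K_p = 0 gives ζ = 3.4/(2√(0.83K_p)).
Setting ζ = 0.3579: √(0.83K_p) = 3.4/(2·0.3579) = 4.75, so K_p = 22.57/0.83 = 27.2.

K_p = 27.2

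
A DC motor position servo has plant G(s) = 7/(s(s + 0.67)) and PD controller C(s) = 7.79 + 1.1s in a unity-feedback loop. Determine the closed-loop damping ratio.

Forward path: (7.79 + 1.1s)·7/(s(s+0.67)). The closed-loop characteristic equation is s² + (0.67 + 7·1.1)s + 7·7.79 = 0.
That is s² + 8.37s + 54.53 = 0, so ω_n = 7.384 rad/s and ζ = 8.37/(2·7.384) = 0.5667.

ζ = 0.567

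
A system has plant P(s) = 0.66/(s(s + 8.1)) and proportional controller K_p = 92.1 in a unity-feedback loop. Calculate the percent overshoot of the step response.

14.8%

The closed-loop denominator s² + 8.1s + 60.79 gives ω_n = √60.79 = 7.797 and ζ = 8.1/(2ω_n) = 0.5195.
%OS = 100·exp(−πζ/√(1−ζ²)) = 100·exp(−π·0.5195/√0.7302) = 14.8%.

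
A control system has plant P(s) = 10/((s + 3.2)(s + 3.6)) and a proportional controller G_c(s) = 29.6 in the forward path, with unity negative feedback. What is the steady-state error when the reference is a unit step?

0.0375

The loop is type 0. Static position error constant K_pos = G_c(0)·P(0) = 29.6·0.8681 = 25.69.
Steady-state error to a unit step: e_ss = 1/(1+K_pos) = 1/26.69 = 0.0375.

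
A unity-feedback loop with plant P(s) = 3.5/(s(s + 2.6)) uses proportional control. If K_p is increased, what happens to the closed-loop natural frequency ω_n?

ω_n = √(3.5·K_p), which grows with K_p.

increase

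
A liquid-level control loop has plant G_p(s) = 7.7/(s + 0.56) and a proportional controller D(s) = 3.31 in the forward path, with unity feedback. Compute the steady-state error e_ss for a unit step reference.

The loop is type 0. Static position error constant K_pos = D(0)·G_p(0) = 3.31·13.75 = 45.51.
Steady-state error to a unit step: e_ss = 1/(1+K_pos) = 1/46.51 = 0.0215.

0.0215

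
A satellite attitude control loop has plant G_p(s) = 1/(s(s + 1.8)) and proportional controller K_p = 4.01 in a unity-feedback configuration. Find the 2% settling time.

T_s ≈ 4.44 s

The closed-loop denominator s² + 1.8s + 4.01 gives ω_n = √4.01 = 2.002 and ζ = 1.8/(2ω_n) = 0.4494.
2% settling time T_s ≈ 4/(ζω_n) = 4/0.9 = 4.44 s.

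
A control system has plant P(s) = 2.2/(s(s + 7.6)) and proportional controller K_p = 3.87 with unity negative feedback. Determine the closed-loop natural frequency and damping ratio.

With unity feedback the closed-loop characteristic equation is s² + 7.6s + 3.87·2.2 = s² + 7.6s + 8.514 = 0.
Matching s² + 2ζω_n s + ω_n²: ω_n = √8.514 = 2.918 rad/s and 2ζω_n = 7.6, so ζ = 7.6/(2·2.918) = 1.3.

ω_n = 2.92 rad/s, ζ = 1.3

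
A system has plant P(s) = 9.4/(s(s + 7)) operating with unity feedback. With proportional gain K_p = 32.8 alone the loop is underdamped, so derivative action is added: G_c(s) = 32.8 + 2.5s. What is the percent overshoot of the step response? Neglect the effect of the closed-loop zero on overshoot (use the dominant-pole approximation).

Forward path: (32.8 + 2.5s)·9.4/(s(s+7)). The closed-loop characteristic equation is s² + (7 + 9.4·2.5)s + 9.4·32.8 = 0.
That is s² + 30.5s + 308.3 = 0, so ω_n = 17.56 rad/s and ζ = 30.5/(2·17.56) = 0.8685.
%OS = 100·exp(−πζ/√(1−ζ²)) = 0.407%.

0.407%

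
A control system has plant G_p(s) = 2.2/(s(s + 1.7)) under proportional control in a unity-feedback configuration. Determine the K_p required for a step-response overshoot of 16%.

K_p = 1.29

From %OS = 100·exp(−πζ/√(1−ζ²)) = 16%, ζ = −ln(0.16)/√(π²+ln²(0.16)) = 0.5039.
Characteristic equation s² + 1.7s + 2.2K_p = 0 gives ζ = 1.7/(2√(2.2K_p)).
Setting ζ = 0.5039: √(2.2K_p) = 1.7/(2·0.5039) = 1.687, so K_p = 2.846/2.2 = 1.29.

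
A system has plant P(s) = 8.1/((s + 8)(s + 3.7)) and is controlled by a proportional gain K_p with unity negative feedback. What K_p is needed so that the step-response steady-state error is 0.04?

K_p = 87.7

For a type-0 loop with proportional control, e_ss = 1/(1 + K_p·P(0)).
P(0) = 0.2736. Require 1/(1 + K_p·0.2736) = 0.04, so 1 + 0.2736·K_p = 25.
K_p = (25 − 1)/0.2736 = 87.7.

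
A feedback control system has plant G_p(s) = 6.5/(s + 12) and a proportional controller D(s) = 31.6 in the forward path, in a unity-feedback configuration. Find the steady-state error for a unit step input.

0.0552

The loop is type 0. Static position error constant K_pos = D(0)·G_p(0) = 31.6·0.5417 = 17.12.
Steady-state error to a unit step: e_ss = 1/(1+K_pos) = 1/18.12 = 0.0552.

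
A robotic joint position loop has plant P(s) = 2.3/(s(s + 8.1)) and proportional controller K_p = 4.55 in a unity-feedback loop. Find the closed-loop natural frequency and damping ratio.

The closed-loop denominator is s(s+8.1) + 4.55·2.3 = s² + 8.1s + 10.46.
Matching s² + 2ζω_n s + ω_n²: ω_n = √10.46 = 3.235 rad/s and 2ζω_n = 8.1, so ζ = 8.1/(2·3.235) = 1.25.

ω_n = 3.23 rad/s, ζ = 1.25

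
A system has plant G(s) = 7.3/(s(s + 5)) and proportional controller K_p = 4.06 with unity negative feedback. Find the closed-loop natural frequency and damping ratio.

ω_n = 5.44 rad/s, ζ = 0.459

1 + K_p·G(s) = 0 gives s² + 5s + 29.64 = 0.
Matching s² + 2ζω_n s + ω_n²: ω_n = √29.64 = 5.444 rad/s and 2ζω_n = 5, so ζ = 5/(2·5.444) = 0.459.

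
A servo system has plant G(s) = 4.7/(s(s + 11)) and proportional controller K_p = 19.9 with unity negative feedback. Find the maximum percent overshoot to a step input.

11.4%

The closed-loop denominator s² + 11s + 93.53 gives ω_n = √93.53 = 9.671 and ζ = 11/(2ω_n) = 0.5687.
%OS = 100·exp(−πζ/√(1−ζ²)) = 100·exp(−π·0.5687/√0.6766) = 11.4%.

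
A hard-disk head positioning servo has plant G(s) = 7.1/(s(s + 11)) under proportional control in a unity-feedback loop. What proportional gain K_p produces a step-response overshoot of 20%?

From %OS = 100·exp(−πζ/√(1−ζ²)) = 20%, ζ = −ln(0.2)/√(π²+ln²(0.2)) = 0.4559.
Characteristic equation s² + 11s + 7.1K_p = 0 gives ζ = 11/(2√(7.1K_p)).
Setting ζ = 0.4559: √(7.1K_p) = 11/(2·0.4559) = 12.06, so K_p = 145.5/7.1 = 20.5.

K_p = 20.5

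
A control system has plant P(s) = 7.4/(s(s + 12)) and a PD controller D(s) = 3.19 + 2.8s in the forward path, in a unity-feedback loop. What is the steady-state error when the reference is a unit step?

The open loop D(s)P(s) has a pole at the origin (type 1), so the static position error constant is infinite and e_ss = 1/(1+∞) = 0.

0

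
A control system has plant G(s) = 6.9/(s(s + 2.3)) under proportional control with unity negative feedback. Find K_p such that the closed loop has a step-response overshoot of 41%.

K_p = 2.57

From %OS = 100·exp(−πζ/√(1−ζ²)) = 41%, ζ = −ln(0.41)/√(π²+ln²(0.41)) = 0.273.
Characteristic equation s² + 2.3s + 6.9K_p = 0 gives ζ = 2.3/(2√(6.9K_p)).
Setting ζ = 0.273: √(6.9K_p) = 2.3/(2·0.273) = 4.212, so K_p = 17.74/6.9 = 2.57.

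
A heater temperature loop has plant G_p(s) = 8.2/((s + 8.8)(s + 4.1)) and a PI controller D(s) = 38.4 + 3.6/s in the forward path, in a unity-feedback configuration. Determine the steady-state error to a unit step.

0

The open loop D(s)G_p(s) has a pole at the origin (type 1), so the static position error constant is infinite and e_ss = 1/(1+∞) = 0.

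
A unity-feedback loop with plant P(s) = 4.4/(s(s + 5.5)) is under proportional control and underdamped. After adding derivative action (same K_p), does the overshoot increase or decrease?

decrease

The derivative term adds K·K_d to the s-coefficient of the characteristic equation, raising 2ζω_n while ω_n is unchanged; ζ increases, so overshoot decreases.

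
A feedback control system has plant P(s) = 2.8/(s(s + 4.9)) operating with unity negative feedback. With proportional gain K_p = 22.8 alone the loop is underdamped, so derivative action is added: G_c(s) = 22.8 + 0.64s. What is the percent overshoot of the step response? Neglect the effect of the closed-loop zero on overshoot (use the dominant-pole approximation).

Forward path: (22.8 + 0.64s)·2.8/(s(s+4.9)). The closed-loop characteristic equation is s² + (4.9 + 2.8·0.64)s + 2.8·22.8 = 0.
That is s² + 6.692s + 63.84 = 0, so ω_n = 7.99 rad/s and ζ = 6.692/(2·7.99) = 0.4188.
%OS = 100·exp(−πζ/√(1−ζ²)) = 23.5%.

23.5%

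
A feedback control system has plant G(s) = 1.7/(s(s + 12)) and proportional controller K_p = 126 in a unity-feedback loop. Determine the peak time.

T_p = 0.235 s

The closed-loop denominator s² + 12s + 214.2 gives ω_n = √214.2 = 14.64 and ζ = 12/(2ω_n) = 0.41.
Damped frequency ω_d = ω_n√(1−ζ²) = 13.35 rad/s, so peak time T_p = π/ω_d = 0.235 s.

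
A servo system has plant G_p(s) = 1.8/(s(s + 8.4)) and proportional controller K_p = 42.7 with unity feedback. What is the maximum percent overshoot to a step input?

The closed-loop denominator s² + 8.4s + 76.86 gives ω_n = √76.86 = 8.767 and ζ = 8.4/(2ω_n) = 0.4791.
%OS = 100·exp(−πζ/√(1−ζ²)) = 100·exp(−π·0.4791/√0.7705) = 18%.

18%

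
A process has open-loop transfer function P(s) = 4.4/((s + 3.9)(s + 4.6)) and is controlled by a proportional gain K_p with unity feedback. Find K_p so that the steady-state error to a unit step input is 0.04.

K_p = 97.9

Steady-state error for a unit step on this type-0 loop is 1/(1 + K_p·P(0)).
P(0) = 0.2453. Require 1/(1 + K_p·0.2453) = 0.04, so 1 + 0.2453·K_p = 25.
K_p = (25 − 1)/0.2453 = 97.9.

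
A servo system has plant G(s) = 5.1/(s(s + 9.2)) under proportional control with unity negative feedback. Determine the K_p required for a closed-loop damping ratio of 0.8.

K_p = 6.48

Closed-loop characteristic equation: s² + 9.2s + K_p·5.1 = 0.
So ω_n = √(5.1K_p) and 2ζω_n = 9.2, giving ζ = 9.2/(2√(5.1K_p)).
Setting ζ = 0.8: √(5.1K_p) = 9.2/(2·0.8) = 5.75, so K_p = 33.06/5.1 = 6.48.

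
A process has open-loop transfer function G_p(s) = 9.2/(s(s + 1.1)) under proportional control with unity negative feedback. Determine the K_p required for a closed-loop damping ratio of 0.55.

Closed-loop characteristic equation: s² + 1.1s + K_p·9.2 = 0.
So ω_n = √(9.2K_p) and 2ζω_n = 1.1, giving ζ = 1.1/(2√(9.2K_p)).
Setting ζ = 0.55: √(9.2K_p) = 1.1/(2·0.55) = 1, so K_p = 1/9.2 = 0.109.

K_p = 0.109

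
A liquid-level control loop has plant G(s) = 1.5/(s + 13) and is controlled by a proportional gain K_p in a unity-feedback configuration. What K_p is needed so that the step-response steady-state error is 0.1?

For a type-0 loop with proportional control, e_ss = 1/(1 + K_p·G(0)).
G(0) = 0.1154. Require 1/(1 + K_p·0.1154) = 0.1, so 1 + 0.1154·K_p = 10.
K_p = (10 − 1)/0.1154 = 78.

K_p = 78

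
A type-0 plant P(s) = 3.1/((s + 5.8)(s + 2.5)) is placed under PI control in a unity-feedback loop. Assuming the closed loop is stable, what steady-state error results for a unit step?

0

The PI controller's integrator makes the forward path type 1, so e_ss to a step is zero.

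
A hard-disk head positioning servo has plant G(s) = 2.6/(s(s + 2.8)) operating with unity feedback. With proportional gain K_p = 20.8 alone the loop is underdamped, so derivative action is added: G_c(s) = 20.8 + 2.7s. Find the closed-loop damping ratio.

Forward path: (20.8 + 2.7s)·2.6/(s(s+2.8)). The closed-loop characteristic equation is s² + (2.8 + 2.6·2.7)s + 2.6·20.8 = 0.
That is s² + 9.82s + 54.08 = 0, so ω_n = 7.354 rad/s and ζ = 9.82/(2·7.354) = 0.6677.

ζ = 0.668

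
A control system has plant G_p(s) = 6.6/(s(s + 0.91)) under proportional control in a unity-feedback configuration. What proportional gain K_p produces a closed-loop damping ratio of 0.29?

K_p = 0.373

Closed-loop characteristic equation: s² + 0.91s + K_p·6.6 = 0.
So ω_n = √(6.6K_p) and 2ζω_n = 0.91, giving ζ = 0.91/(2√(6.6K_p)).
Setting ζ = 0.29: √(6.6K_p) = 0.91/(2·0.29) = 1.569, so K_p = 2.462/6.6 = 0.373.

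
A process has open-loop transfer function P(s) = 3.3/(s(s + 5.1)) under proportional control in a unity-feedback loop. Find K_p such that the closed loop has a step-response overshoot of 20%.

From %OS = 100·exp(−πζ/√(1−ζ²)) = 20%, ζ = −ln(0.2)/√(π²+ln²(0.2)) = 0.4559.
Characteristic equation s² + 5.1s + 3.3K_p = 0 gives ζ = 5.1/(2√(3.3K_p)).
Setting ζ = 0.4559: √(3.3K_p) = 5.1/(2·0.4559) = 5.593, so K_p = 31.28/3.3 = 9.48.

K_p = 9.48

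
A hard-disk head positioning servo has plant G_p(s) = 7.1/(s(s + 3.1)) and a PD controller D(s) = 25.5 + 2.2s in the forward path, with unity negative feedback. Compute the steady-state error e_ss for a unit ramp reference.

The loop has one pole at the origin (type 1). Velocity error constant K_v = lim_{s→0} s·D(s)G_p(s) = 25.5·7.1/3.1 = 58.4.
Steady-state error to a unit ramp: e_ss = 1/K_v = 0.0171.

0.0171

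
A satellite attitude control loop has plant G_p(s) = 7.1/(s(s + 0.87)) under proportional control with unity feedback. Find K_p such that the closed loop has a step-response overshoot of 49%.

From %OS = 100·exp(−πζ/√(1−ζ²)) = 49%, ζ = −ln(0.49)/√(π²+ln²(0.49)) = 0.2214.
Characteristic equation s² + 0.87s + 7.1K_p = 0 gives ζ = 0.87/(2√(7.1K_p)).
Setting ζ = 0.2214: √(7.1K_p) = 0.87/(2·0.2214) = 1.965, so K_p = 3.859/7.1 = 0.544.

K_p = 0.544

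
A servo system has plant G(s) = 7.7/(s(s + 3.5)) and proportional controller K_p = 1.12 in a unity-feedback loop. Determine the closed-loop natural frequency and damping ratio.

ω_n = 2.94 rad/s, ζ = 0.596

With unity feedback the closed-loop characteristic equation is s² + 3.5s + 1.12·7.7 = s² + 3.5s + 8.624 = 0.
Matching s² + 2ζω_n s + ω_n²: ω_n = √8.624 = 2.937 rad/s and 2ζω_n = 3.5, so ζ = 3.5/(2·2.937) = 0.596.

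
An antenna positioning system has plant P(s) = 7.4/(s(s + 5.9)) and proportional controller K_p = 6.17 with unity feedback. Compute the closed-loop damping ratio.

The closed-loop denominator is s(s+5.9) + 6.17·7.4 = s² + 5.9s + 45.66.
Matching s² + 2ζω_n s + ω_n²: ω_n = √45.66 = 6.757 rad/s and 2ζω_n = 5.9, so ζ = 5.9/(2·6.757) = 0.437.

ζ = 0.437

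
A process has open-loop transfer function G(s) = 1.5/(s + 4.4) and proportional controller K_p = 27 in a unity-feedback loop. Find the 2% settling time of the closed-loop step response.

T_s ≈ 0.0891 s

Closed-loop transfer function: T(s) = K_p·G(s)/(1 + K_p·G(s)) = 40.5/(s + 4.4 + 40.5) = 40.5/(s + 44.9).
Time constant τ = 1/44.9 = 0.02227 s, so the 2% settling time is about 4τ = 0.0891 s.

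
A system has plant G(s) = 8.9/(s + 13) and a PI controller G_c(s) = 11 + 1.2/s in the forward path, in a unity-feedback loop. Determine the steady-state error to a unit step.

The open loop G_c(s)G(s) has a pole at the origin (type 1), so the static position error constant is infinite and e_ss = 1/(1+∞) = 0.

0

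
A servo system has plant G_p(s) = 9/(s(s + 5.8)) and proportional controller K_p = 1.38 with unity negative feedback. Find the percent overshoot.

From 1 + K_pG_p(s) = 0: s² + 5.8s + 12.42 = 0 ⇒ ω_n = 3.524, ζ = 0.8229.
%OS = 100·exp(−πζ/√(1−ζ²)) = 100·exp(−π·0.8229/√0.3229) = 1.06%.

1.06%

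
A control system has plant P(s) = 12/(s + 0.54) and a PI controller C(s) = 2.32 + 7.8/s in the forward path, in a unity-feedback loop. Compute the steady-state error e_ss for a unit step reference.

The open loop C(s)P(s) has a pole at the origin (type 1), so the static position error constant is infinite and e_ss = 1/(1+∞) = 0.

0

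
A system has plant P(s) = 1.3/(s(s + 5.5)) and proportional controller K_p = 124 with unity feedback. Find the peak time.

Closed-loop characteristic equation: s² + 5.5s + 161.2 = 0, so ω_n = 12.7 rad/s and ζ = 5.5/(2·12.7) = 0.2166.
Damped frequency ω_d = ω_n√(1−ζ²) = 12.4 rad/s, so peak time T_p = π/ω_d = 0.253 s.

T_p = 0.253 s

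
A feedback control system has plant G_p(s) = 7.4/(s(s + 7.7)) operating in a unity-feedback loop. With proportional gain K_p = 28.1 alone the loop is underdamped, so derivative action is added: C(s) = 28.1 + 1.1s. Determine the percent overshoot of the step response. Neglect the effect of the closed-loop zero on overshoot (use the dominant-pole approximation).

12.7%

Forward path: (28.1 + 1.1s)·7.4/(s(s+7.7)). The closed-loop characteristic equation is s² + (7.7 + 7.4·1.1)s + 7.4·28.1 = 0.
That is s² + 15.84s + 207.9 = 0, so ω_n = 14.42 rad/s and ζ = 15.84/(2·14.42) = 0.5492.
%OS = 100·exp(−πζ/√(1−ζ²)) = 12.7%.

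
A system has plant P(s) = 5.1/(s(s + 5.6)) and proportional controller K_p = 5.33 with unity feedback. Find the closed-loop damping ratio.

The closed-loop denominator is s(s+5.6) + 5.33·5.1 = s² + 5.6s + 27.18.
Matching s² + 2ζω_n s + ω_n²: ω_n = √27.18 = 5.214 rad/s and 2ζω_n = 5.6, so ζ = 5.6/(2·5.214) = 0.537.

ζ = 0.537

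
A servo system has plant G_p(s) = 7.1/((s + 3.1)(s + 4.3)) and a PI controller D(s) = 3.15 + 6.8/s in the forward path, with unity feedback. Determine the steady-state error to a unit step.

The open loop D(s)G_p(s) has a pole at the origin (type 1), so the static position error constant is infinite and e_ss = 1/(1+∞) = 0.

0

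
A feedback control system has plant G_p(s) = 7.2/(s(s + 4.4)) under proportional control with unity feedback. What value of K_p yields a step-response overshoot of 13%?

K_p = 2.27

From %OS = 100·exp(−πζ/√(1−ζ²)) = 13%, ζ = −ln(0.13)/√(π²+ln²(0.13)) = 0.5446.
Characteristic equation s² + 4.4s + 7.2K_p = 0 gives ζ = 4.4/(2√(7.2K_p)).
Setting ζ = 0.5446: √(7.2K_p) = 4.4/(2·0.5446) = 4.039, so K_p = 16.32/7.2 = 2.27.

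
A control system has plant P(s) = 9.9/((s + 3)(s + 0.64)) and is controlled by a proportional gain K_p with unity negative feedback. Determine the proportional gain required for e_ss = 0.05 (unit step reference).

K_p = 3.68

For a type-0 loop with proportional control, e_ss = 1/(1 + K_p·P(0)).
P(0) = 5.156. Require 1/(1 + K_p·5.156) = 0.05, so 1 + 5.156·K_p = 20.
K_p = (20 − 1)/5.156 = 3.68.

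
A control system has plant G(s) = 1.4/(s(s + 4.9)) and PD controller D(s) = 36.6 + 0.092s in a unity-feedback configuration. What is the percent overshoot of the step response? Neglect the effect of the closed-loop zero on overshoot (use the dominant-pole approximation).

Forward path: (36.6 + 0.092s)·1.4/(s(s+4.9)). The closed-loop characteristic equation is s² + (4.9 + 1.4·0.092)s + 1.4·36.6 = 0.
That is s² + 5.029s + 51.24 = 0, so ω_n = 7.158 rad/s and ζ = 5.029/(2·7.158) = 0.3513.
%OS = 100·exp(−πζ/√(1−ζ²)) = 30.8%.

30.8%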